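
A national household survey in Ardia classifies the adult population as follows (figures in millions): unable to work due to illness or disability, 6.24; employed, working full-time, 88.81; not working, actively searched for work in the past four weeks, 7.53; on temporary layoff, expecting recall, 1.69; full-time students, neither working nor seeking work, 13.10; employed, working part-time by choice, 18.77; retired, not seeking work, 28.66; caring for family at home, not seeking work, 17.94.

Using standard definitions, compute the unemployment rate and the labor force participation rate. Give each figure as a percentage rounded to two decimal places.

Employed = 88.81 + 18.77 = 107.58 million.
Unemployed = 7.53 + 1.69 = 9.22 million (jobless and actively searching, or on temporary layoff).
Labor force = 107.58 + 9.22 = 116.80 million.
Not in labor force = 6.24 + 13.10 + 28.66 + 17.94 = 65.94 million (those not working and not actively searching are outside the labor force).
Civilian working-age population = 116.80 + 65.94 = 182.74 million.
Unemployment rate = 9.22 / 116.80 = 7.89%.
Labor force participation rate = 116.80 / 182.74 = 63.92%.

Unemployment rate ≈ 7.89%; labor force participation rate ≈ 63.92%.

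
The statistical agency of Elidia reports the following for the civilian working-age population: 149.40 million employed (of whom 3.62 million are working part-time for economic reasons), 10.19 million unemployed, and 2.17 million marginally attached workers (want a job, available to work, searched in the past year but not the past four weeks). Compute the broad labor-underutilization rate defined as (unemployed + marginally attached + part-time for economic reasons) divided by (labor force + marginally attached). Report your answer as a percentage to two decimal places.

Broad underutilization rate ≈ 9.88%.

Labor force = 149.40 + 10.19 = 159.59 million.
Numerator = 10.19 + 2.17 + 3.62 = 15.98 million.
Denominator = 159.59 + 2.17 = 161.76 million.
Broad rate = 15.98 / 161.76 = 9.88%.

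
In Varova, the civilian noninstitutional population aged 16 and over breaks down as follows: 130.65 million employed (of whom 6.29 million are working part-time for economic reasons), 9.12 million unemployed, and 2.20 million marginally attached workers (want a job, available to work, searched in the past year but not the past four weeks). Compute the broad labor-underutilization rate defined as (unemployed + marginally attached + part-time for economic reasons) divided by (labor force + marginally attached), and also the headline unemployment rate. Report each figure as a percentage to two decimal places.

Labor force = 130.65 + 9.12 = 139.77 million.
Numerator = 9.12 + 2.20 + 6.29 = 17.61 million.
Denominator = 139.77 + 2.20 = 141.97 million.
Broad rate = 17.61 / 141.97 = 12.40%.
Headline unemployment rate = 9.12 / 139.77 = 6.53%.

Broad underutilization rate ≈ 12.40%; headline unemployment rate ≈ 6.53%.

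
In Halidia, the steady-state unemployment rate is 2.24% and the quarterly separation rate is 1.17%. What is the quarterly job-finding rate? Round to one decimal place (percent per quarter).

Job-finding rate ≈ 51.1% per quarter.

From u* = s/(s+f): f = s·(1−u)/u.
f = 1.17 × (1 − 0.0224) / 0.0224 = 1.1438 / 0.0224 ≈ 51.1% per quarter.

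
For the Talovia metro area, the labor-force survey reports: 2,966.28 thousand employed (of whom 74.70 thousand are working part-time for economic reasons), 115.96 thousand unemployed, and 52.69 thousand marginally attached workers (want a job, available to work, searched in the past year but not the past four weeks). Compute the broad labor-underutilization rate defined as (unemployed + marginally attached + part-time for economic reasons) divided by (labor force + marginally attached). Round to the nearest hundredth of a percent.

Broad underutilization rate ≈ 7.76%.

Labor force = 2,966.28 + 115.96 = 3,082.24 thousand.
Numerator = 115.96 + 52.69 + 74.70 = 243.35 thousand.
Denominator = 3,082.24 + 52.69 = 3,134.93 thousand.
Broad rate = 243.35 / 3,134.93 = 7.76%.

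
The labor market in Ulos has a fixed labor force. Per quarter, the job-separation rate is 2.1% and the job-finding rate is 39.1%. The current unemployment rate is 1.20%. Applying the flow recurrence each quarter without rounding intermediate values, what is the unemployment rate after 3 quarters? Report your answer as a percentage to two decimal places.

With a fixed labor force, u_{t+1} = u_t + s·(1−u_t) − f·u_t = u_t·(1−s−f) + s.
Here 1−s−f = 0.588 and s = 0.021.
u_1 = 0.012000 × 0.588 + 0.021 = 0.028056.
u_2 = 0.028056 × 0.588 + 0.021 = 0.037497.
u_3 = 0.037497 × 0.588 + 0.021 = 0.043048.

Unemployment rate after three quarters ≈ 4.30%.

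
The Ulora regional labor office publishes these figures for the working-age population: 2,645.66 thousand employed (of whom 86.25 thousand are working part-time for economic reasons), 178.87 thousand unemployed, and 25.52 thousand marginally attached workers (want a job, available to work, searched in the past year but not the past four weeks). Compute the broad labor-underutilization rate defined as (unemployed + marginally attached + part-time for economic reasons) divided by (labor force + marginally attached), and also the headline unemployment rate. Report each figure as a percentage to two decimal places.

Broad underutilization rate ≈ 10.20%; headline unemployment rate ≈ 6.33%.

Labor force = 2,645.66 + 178.87 = 2,824.53 thousand.
Numerator = 178.87 + 25.52 + 86.25 = 290.64 thousand.
Denominator = 2,824.53 + 25.52 = 2,850.05 thousand.
Broad rate = 290.64 / 2,850.05 = 10.20%.
Headline unemployment rate = 178.87 / 2,824.53 = 6.33%.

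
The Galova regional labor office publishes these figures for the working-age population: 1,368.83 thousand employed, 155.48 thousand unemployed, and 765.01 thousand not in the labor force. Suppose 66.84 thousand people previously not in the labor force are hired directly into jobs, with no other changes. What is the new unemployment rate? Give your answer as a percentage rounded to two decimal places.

New unemployment rate ≈ 9.77%.

Initially, labor force = 1,368.83 + 155.48 = 1,524.31 thousand, so u = 155.48/1,524.31 = 10.20%.
After the change, employed and labor force both rise by 66.84; unemployed unchanged → E = 1,435.67, U = 155.48, labor force = 1,591.15 thousand.
New unemployment rate = 155.48 / 1,591.15 = 9.77%.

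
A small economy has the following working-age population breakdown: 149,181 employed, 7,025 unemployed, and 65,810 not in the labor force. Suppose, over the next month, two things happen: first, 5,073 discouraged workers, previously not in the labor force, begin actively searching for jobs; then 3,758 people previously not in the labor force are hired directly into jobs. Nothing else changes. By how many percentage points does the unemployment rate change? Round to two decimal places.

The unemployment rate changes by +2.83 percentage points.

Initially, labor force = 149,181 + 7,025 = 156,206, so u = 7,025/156,206 = 4.50%.
After the first change, unemployed and labor force both rise by 5,073 → E = 149,181, U = 12,098, labor force = 161,279.
After the second change, employed and labor force both rise by 3,758; unemployed unchanged → E = 152,939, U = 12,098, labor force = 165,037.
New unemployment rate = 12,098 / 165,037 = 7.33%.
Change = 7.33% − 4.50% = +2.83 percentage points.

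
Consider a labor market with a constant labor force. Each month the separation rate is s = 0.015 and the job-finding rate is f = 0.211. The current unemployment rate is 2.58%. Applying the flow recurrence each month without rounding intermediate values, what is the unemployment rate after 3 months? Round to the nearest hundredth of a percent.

Unemployment rate after three months ≈ 4.76%.

With a fixed labor force, u_{t+1} = u_t + s·(1−u_t) − f·u_t = u_t·(1−s−f) + s.
Here 1−s−f = 0.774 and s = 0.015.
u_1 = 0.025800 × 0.774 + 0.015 = 0.034969.
u_2 = 0.034969 × 0.774 + 0.015 = 0.042066.
u_3 = 0.042066 × 0.774 + 0.015 = 0.047559.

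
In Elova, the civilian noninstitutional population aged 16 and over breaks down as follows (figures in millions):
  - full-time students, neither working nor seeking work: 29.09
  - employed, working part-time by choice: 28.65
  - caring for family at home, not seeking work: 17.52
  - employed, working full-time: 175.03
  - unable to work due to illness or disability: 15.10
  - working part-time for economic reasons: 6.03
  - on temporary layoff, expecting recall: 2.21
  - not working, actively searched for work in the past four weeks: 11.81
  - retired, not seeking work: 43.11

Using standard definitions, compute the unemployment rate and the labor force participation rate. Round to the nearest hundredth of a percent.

Employed = 28.65 + 175.03 + 6.03 = 209.71 million (anyone who worked, including part-time for economic reasons, counts as employed).
Unemployed = 2.21 + 11.81 = 14.02 million (jobless and actively searching, or on temporary layoff).
Labor force = 209.71 + 14.02 = 223.73 million.
Not in labor force = 29.09 + 17.52 + 15.10 + 43.11 = 104.82 million (those not working and not actively searching are outside the labor force).
Civilian working-age population = 223.73 + 104.82 = 328.55 million.
Unemployment rate = 14.02 / 223.73 = 6.27%.
Labor force participation rate = 223.73 / 328.55 = 68.10%.

Unemployment rate ≈ 6.27%; labor force participation rate ≈ 68.10%.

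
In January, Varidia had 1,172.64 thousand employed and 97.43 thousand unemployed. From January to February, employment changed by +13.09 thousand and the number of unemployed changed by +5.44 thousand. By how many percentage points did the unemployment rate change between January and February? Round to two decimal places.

January: labor force = 1,172.64 + 97.43 = 1,270.07; u = 97.43/1,270.07 = 7.67%.
February: labor force = 1,185.73 + 102.87 = 1,288.60; u = 102.87/1,288.60 = 7.98%.
Change = 7.98% − 7.67% = +0.31 pp.

The unemployment rate changed by +0.31 percentage points.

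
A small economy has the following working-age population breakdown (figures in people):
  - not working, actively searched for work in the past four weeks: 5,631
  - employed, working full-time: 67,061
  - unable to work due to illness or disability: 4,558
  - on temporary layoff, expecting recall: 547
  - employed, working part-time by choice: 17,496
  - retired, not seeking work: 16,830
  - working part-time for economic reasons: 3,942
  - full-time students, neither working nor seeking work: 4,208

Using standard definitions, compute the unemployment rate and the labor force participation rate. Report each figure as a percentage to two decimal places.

Employed = 67,061 + 17,496 + 3,942 = 88,499 (anyone who worked, including part-time for economic reasons, counts as employed).
Unemployed = 5,631 + 547 = 6,178 (jobless and actively searching, or on temporary layoff).
Labor force = 88,499 + 6,178 = 94,677.
Not in labor force = 4,558 + 16,830 + 4,208 = 25,596 (those not working and not actively searching are outside the labor force).
Civilian working-age population = 94,677 + 25,596 = 120,273.
Unemployment rate = 6,178 / 94,677 = 6.53%.
Labor force participation rate = 94,677 / 120,273 = 78.72%.

Unemployment rate ≈ 6.53%; labor force participation rate ≈ 78.72%.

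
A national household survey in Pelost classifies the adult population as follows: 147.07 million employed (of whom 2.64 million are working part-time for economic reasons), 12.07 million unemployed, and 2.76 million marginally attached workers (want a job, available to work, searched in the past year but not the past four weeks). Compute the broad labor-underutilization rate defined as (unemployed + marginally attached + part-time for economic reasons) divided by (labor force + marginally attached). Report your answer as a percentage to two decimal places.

Broad underutilization rate ≈ 10.79%.

Labor force = 147.07 + 12.07 = 159.14 million.
Numerator = 12.07 + 2.76 + 2.64 = 17.47 million.
Denominator = 159.14 + 2.76 = 161.90 million.
Broad rate = 17.47 / 161.90 = 10.79%.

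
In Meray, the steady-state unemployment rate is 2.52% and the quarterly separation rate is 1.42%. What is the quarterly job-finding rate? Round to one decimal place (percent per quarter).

From u* = s/(s+f): f = s·(1−u)/u.
f = 1.42 × (1 − 0.0252) / 0.0252 = 1.3842 / 0.0252 ≈ 54.9% per quarter.

Job-finding rate ≈ 54.9% per quarter.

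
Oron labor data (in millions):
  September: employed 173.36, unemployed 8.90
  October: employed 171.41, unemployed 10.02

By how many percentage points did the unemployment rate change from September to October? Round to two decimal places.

September: labor force = 173.36 + 8.90 = 182.26; u = 8.90/182.26 = 4.88%.
October: labor force = 171.41 + 10.02 = 181.43; u = 10.02/181.43 = 5.52%.
Change = 5.52% − 4.88% = +0.64 pp.

The unemployment rate changed by +0.64 percentage points.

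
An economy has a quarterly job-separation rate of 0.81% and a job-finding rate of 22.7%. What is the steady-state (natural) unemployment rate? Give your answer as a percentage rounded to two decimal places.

Steady-state unemployment rate ≈ 3.45%.

At steady state the flows balance: s·E = f·U, so U/(E+U) = s/(s+f).
u* = 0.81 / (0.81 + 22.7) = 0.81 / 23.51 = 3.45%.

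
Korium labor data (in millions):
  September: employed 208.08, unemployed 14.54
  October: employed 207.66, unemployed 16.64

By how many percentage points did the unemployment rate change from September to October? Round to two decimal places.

The unemployment rate changed by +0.89 percentage points.

September: labor force = 208.08 + 14.54 = 222.62; u = 14.54/222.62 = 6.53%.
October: labor force = 207.66 + 16.64 = 224.30; u = 16.64/224.30 = 7.42%.
Change = 7.42% − 6.53% = +0.89 pp.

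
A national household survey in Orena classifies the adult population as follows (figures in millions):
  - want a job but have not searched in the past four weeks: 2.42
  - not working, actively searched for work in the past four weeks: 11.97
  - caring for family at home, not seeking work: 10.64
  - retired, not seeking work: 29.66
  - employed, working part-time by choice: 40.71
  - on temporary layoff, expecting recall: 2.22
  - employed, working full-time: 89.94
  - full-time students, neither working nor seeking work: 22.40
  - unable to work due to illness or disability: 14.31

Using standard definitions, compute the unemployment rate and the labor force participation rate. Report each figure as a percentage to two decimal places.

Unemployment rate ≈ 9.80%; labor force participation rate ≈ 64.58%.

Employed = 40.71 + 89.94 = 130.65 million.
Unemployed = 11.97 + 2.22 = 14.19 million (jobless and actively searching, or on temporary layoff).
Labor force = 130.65 + 14.19 = 144.84 million.
Not in labor force = 2.42 + 10.64 + 29.66 + 22.40 + 14.31 = 79.43 million (those not working and not actively searching are outside the labor force — including those who want a job but have given up searching).
Civilian working-age population = 144.84 + 79.43 = 224.27 million.
Unemployment rate = 14.19 / 144.84 = 9.80%.
Labor force participation rate = 144.84 / 224.27 = 64.58%.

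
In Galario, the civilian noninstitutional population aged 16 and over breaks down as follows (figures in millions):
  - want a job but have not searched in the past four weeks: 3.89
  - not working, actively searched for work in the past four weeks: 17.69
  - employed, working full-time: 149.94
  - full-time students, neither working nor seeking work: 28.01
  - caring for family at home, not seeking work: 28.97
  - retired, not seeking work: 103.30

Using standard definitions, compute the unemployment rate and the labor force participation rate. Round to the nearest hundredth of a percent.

Employed = 149.94 million.
Unemployed = 17.69 million.
Labor force = 149.94 + 17.69 = 167.63 million.
Not in labor force = 3.89 + 28.01 + 28.97 + 103.30 = 164.17 million (those not working and not actively searching are outside the labor force — including those who want a job but have given up searching).
Civilian working-age population = 167.63 + 164.17 = 331.80 million.
Unemployment rate = 17.69 / 167.63 = 10.55%.
Labor force participation rate = 167.63 / 331.80 = 50.52%.

Unemployment rate ≈ 10.55%; labor force participation rate ≈ 50.52%.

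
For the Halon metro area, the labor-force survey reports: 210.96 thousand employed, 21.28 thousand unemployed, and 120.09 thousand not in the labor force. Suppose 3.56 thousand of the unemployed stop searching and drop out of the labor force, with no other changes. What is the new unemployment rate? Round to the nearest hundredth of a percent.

Initially, labor force = 210.96 + 21.28 = 232.24 thousand, so u = 21.28/232.24 = 9.16%.
After the change, unemployed and labor force both fall by 3.56 → E = 210.96, U = 17.72, labor force = 228.68 thousand.
New unemployment rate = 17.72 / 228.68 = 7.75%.

New unemployment rate ≈ 7.75%.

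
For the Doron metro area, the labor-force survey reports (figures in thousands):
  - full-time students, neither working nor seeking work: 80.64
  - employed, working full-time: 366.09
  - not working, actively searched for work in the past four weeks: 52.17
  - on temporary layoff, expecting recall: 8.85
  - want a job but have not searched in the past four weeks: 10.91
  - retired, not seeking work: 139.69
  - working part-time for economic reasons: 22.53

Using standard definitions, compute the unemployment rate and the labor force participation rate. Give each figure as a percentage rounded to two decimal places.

Unemployment rate ≈ 13.57%; labor force participation rate ≈ 66.04%.

Employed = 366.09 + 22.53 = 388.62 thousand (anyone who worked, including part-time for economic reasons, counts as employed).
Unemployed = 52.17 + 8.85 = 61.02 thousand (jobless and actively searching, or on temporary layoff).
Labor force = 388.62 + 61.02 = 449.64 thousand.
Not in labor force = 80.64 + 10.91 + 139.69 = 231.24 thousand (those not working and not actively searching are outside the labor force — including those who want a job but have given up searching).
Civilian working-age population = 449.64 + 231.24 = 680.88 thousand.
Unemployment rate = 61.02 / 449.64 = 13.57%.
Labor force participation rate = 449.64 / 680.88 = 66.04%.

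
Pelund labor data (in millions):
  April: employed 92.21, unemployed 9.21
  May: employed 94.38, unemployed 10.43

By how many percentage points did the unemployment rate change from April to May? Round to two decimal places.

April: labor force = 92.21 + 9.21 = 101.42; u = 9.21/101.42 = 9.08%.
May: labor force = 94.38 + 10.43 = 104.81; u = 10.43/104.81 = 9.95%.
Change = 9.95% − 9.08% = +0.87 pp.

The unemployment rate changed by +0.87 percentage points.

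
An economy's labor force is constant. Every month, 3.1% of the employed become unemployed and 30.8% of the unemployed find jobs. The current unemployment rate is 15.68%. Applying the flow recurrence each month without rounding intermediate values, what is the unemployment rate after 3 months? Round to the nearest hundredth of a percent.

Unemployment rate after three months ≈ 11.03%.

With a fixed labor force, u_{t+1} = u_t + s·(1−u_t) − f·u_t = u_t·(1−s−f) + s.
Here 1−s−f = 0.661 and s = 0.031.
u_1 = 0.156800 × 0.661 + 0.031 = 0.134645.
u_2 = 0.134645 × 0.661 + 0.031 = 0.120000.
u_3 = 0.120000 × 0.661 + 0.031 = 0.110320.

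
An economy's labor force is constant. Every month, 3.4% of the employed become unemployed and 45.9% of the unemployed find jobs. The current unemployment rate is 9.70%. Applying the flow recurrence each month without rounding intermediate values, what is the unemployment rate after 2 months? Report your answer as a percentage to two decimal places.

Unemployment rate after two months ≈ 7.62%.

With a fixed labor force, u_{t+1} = u_t + s·(1−u_t) − f·u_t = u_t·(1−s−f) + s.
Here 1−s−f = 0.507 and s = 0.034.
u_1 = 0.097000 × 0.507 + 0.034 = 0.083179.
u_2 = 0.083179 × 0.507 + 0.034 = 0.076172.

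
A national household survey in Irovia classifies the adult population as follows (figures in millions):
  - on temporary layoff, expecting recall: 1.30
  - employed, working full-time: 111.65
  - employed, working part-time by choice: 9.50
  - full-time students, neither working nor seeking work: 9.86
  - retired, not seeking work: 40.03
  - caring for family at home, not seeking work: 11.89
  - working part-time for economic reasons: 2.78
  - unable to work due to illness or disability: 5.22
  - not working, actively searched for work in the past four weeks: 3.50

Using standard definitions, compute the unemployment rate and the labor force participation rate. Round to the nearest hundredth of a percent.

Unemployment rate ≈ 3.73%; labor force participation rate ≈ 65.77%.

Employed = 111.65 + 9.50 + 2.78 = 123.93 million (anyone who worked, including part-time for economic reasons, counts as employed).
Unemployed = 1.30 + 3.50 = 4.80 million (jobless and actively searching, or on temporary layoff).
Labor force = 123.93 + 4.80 = 128.73 million.
Not in labor force = 9.86 + 40.03 + 11.89 + 5.22 = 67.00 million (those not working and not actively searching are outside the labor force).
Civilian working-age population = 128.73 + 67.00 = 195.73 million.
Unemployment rate = 4.80 / 128.73 = 3.73%.
Labor force participation rate = 128.73 / 195.73 = 65.77%.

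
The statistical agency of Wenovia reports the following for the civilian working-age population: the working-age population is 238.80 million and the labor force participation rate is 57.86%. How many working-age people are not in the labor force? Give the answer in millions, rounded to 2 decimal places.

About 100.63 million are not in the labor force.

Share not in the labor force = 1 − 0.5786 = 0.4214.
Not in labor force = 0.4214 × 238.80 ≈ 100.63 million.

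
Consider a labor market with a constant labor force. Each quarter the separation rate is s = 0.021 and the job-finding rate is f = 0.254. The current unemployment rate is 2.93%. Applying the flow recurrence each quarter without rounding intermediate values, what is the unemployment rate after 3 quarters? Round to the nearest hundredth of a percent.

Unemployment rate after three quarters ≈ 5.84%.

With a fixed labor force, u_{t+1} = u_t + s·(1−u_t) − f·u_t = u_t·(1−s−f) + s.
Here 1−s−f = 0.725 and s = 0.021.
u_1 = 0.029300 × 0.725 + 0.021 = 0.042243.
u_2 = 0.042243 × 0.725 + 0.021 = 0.051626.
u_3 = 0.051626 × 0.725 + 0.021 = 0.058429.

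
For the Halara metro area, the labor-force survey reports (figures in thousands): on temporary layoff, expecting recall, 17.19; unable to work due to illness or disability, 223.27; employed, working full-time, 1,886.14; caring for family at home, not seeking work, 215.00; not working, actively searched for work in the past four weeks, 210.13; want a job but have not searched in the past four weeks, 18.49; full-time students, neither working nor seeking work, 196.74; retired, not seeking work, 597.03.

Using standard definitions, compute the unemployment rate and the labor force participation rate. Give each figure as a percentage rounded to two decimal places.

Unemployment rate ≈ 10.76%; labor force participation rate ≈ 62.83%.

Employed = 1,886.14 thousand.
Unemployed = 17.19 + 210.13 = 227.32 thousand (jobless and actively searching, or on temporary layoff).
Labor force = 1,886.14 + 227.32 = 2,113.46 thousand.
Not in labor force = 223.27 + 215.00 + 18.49 + 196.74 + 597.03 = 1,250.53 thousand (those not working and not actively searching are outside the labor force — including those who want a job but have given up searching).
Civilian working-age population = 2,113.46 + 1,250.53 = 3,363.99 thousand.
Unemployment rate = 227.32 / 2,113.46 = 10.76%.
Labor force participation rate = 2,113.46 / 3,363.99 = 62.83%.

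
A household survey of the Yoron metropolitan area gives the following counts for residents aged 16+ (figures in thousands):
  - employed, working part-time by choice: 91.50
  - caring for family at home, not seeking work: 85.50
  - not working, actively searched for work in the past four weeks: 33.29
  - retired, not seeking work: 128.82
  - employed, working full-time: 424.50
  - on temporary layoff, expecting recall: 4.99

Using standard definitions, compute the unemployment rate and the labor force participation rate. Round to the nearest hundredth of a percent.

Employed = 91.50 + 424.50 = 516.00 thousand.
Unemployed = 33.29 + 4.99 = 38.28 thousand (jobless and actively searching, or on temporary layoff).
Labor force = 516.00 + 38.28 = 554.28 thousand.
Not in labor force = 85.50 + 128.82 = 214.32 thousand (those not working and not actively searching are outside the labor force).
Civilian working-age population = 554.28 + 214.32 = 768.60 thousand.
Unemployment rate = 38.28 / 554.28 = 6.91%.
Labor force participation rate = 554.28 / 768.60 = 72.12%.

Unemployment rate ≈ 6.91%; labor force participation rate ≈ 72.12%.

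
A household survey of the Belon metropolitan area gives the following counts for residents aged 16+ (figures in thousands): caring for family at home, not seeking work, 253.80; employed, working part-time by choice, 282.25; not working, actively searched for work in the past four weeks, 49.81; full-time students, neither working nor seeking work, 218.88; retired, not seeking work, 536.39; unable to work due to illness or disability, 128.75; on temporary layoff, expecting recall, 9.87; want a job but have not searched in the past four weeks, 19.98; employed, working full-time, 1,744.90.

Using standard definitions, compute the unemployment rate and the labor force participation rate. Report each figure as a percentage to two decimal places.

Employed = 282.25 + 1,744.90 = 2,027.15 thousand.
Unemployed = 49.81 + 9.87 = 59.68 thousand (jobless and actively searching, or on temporary layoff).
Labor force = 2,027.15 + 59.68 = 2,086.83 thousand.
Not in labor force = 253.80 + 218.88 + 536.39 + 128.75 + 19.98 = 1,157.80 thousand (those not working and not actively searching are outside the labor force — including those who want a job but have given up searching).
Civilian working-age population = 2,086.83 + 1,157.80 = 3,244.63 thousand.
Unemployment rate = 59.68 / 2,086.83 = 2.86%.
Labor force participation rate = 2,086.83 / 3,244.63 = 64.32%.

Unemployment rate ≈ 2.86%; labor force participation rate ≈ 64.32%.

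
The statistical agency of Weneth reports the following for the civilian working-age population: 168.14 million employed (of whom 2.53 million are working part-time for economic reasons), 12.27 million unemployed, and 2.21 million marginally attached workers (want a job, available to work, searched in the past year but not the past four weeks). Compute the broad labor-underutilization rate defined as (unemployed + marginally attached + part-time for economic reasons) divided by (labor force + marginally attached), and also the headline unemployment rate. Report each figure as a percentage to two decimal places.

Broad underutilization rate ≈ 9.31%; headline unemployment rate ≈ 6.80%.

Labor force = 168.14 + 12.27 = 180.41 million.
Numerator = 12.27 + 2.21 + 2.53 = 17.01 million.
Denominator = 180.41 + 2.21 = 182.62 million.
Broad rate = 17.01 / 182.62 = 9.31%.
Headline unemployment rate = 12.27 / 180.41 = 6.80%.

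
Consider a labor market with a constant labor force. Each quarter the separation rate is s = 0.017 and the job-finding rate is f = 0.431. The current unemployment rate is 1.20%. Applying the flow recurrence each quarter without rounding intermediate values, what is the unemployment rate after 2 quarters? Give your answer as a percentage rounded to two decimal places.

Unemployment rate after two quarters ≈ 3.00%.

With a fixed labor force, u_{t+1} = u_t + s·(1−u_t) − f·u_t = u_t·(1−s−f) + s.
Here 1−s−f = 0.552 and s = 0.017.
u_1 = 0.012000 × 0.552 + 0.017 = 0.023624.
u_2 = 0.023624 × 0.552 + 0.017 = 0.030040.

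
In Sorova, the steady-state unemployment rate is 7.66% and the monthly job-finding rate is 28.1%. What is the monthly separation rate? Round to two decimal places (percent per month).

From u* = s/(s+f): s = u·f/(1−u).
s = 0.0766 × 28.1 / (1 − 0.0766) = 2.1525 / 0.9234 ≈ 2.33% per month.

Separation rate ≈ 2.33% per month.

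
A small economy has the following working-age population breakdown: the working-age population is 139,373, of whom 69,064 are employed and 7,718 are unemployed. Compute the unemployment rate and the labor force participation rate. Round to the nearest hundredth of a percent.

Labor force = employed + unemployed = 69,064 + 7,718 = 76,782.
Unemployment rate = 7,718 / 76,782 = 10.05%.
Labor force participation rate = 76,782 / 139,373 = 55.09%.

Unemployment rate ≈ 10.05%; labor force participation rate ≈ 55.09%.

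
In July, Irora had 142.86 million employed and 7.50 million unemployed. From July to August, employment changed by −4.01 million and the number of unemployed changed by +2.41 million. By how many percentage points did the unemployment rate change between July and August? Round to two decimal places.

July: labor force = 142.86 + 7.50 = 150.36; u = 7.50/150.36 = 4.99%.
August: labor force = 138.85 + 9.91 = 148.76; u = 9.91/148.76 = 6.66%.
Change = 6.66% − 4.99% = +1.67 pp.

The unemployment rate changed by +1.67 percentage points.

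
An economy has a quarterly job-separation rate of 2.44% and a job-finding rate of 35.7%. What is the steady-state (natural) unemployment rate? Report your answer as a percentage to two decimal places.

Steady-state unemployment rate ≈ 6.40%.

At steady state the flows balance: s·E = f·U, so U/(E+U) = s/(s+f).
u* = 2.44 / (2.44 + 35.7) = 2.44 / 38.14 = 6.40%.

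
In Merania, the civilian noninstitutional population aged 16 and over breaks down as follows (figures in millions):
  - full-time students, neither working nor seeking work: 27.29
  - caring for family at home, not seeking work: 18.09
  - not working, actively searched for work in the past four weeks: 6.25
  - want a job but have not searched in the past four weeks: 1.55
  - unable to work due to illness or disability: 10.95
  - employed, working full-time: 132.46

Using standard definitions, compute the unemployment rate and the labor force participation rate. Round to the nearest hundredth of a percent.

Employed = 132.46 million.
Unemployed = 6.25 million.
Labor force = 132.46 + 6.25 = 138.71 million.
Not in labor force = 27.29 + 18.09 + 1.55 + 10.95 = 57.88 million (those not working and not actively searching are outside the labor force — including those who want a job but have given up searching).
Civilian working-age population = 138.71 + 57.88 = 196.59 million.
Unemployment rate = 6.25 / 138.71 = 4.51%.
Labor force participation rate = 138.71 / 196.59 = 70.56%.

Unemployment rate ≈ 4.51%; labor force participation rate ≈ 70.56%.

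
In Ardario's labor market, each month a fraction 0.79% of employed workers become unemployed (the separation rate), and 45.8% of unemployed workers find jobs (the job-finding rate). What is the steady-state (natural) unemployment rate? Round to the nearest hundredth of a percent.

Steady-state unemployment rate ≈ 1.70%.

At steady state the flows balance: s·E = f·U, so U/(E+U) = s/(s+f).
u* = 0.79 / (0.79 + 45.8) = 0.79 / 46.59 = 1.70%.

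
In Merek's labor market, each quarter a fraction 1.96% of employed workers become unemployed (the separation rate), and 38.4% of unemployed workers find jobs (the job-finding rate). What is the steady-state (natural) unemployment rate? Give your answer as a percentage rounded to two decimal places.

At steady state the flows balance: s·E = f·U, so U/(E+U) = s/(s+f).
u* = 1.96 / (1.96 + 38.4) = 1.96 / 40.36 = 4.86%.

Steady-state unemployment rate ≈ 4.86%.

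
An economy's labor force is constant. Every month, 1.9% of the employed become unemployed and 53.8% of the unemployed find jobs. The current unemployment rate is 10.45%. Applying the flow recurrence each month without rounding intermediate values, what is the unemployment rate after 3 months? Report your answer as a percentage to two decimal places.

Unemployment rate after three months ≈ 4.02%.

With a fixed labor force, u_{t+1} = u_t + s·(1−u_t) − f·u_t = u_t·(1−s−f) + s.
Here 1−s−f = 0.443 and s = 0.019.
u_1 = 0.104500 × 0.443 + 0.019 = 0.065294.
u_2 = 0.065294 × 0.443 + 0.019 = 0.047925.
u_3 = 0.047925 × 0.443 + 0.019 = 0.040231.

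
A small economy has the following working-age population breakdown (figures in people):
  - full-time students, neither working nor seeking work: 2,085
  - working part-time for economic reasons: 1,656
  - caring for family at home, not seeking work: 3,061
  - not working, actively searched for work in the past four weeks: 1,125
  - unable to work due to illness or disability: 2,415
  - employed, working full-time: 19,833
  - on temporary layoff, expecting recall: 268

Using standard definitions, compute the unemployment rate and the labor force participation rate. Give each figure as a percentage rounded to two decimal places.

Unemployment rate ≈ 6.09%; labor force participation rate ≈ 75.16%.

Employed = 1,656 + 19,833 = 21,489 (anyone who worked, including part-time for economic reasons, counts as employed).
Unemployed = 1,125 + 268 = 1,393 (jobless and actively searching, or on temporary layoff).
Labor force = 21,489 + 1,393 = 22,882.
Not in labor force = 2,085 + 3,061 + 2,415 = 7,561 (those not working and not actively searching are outside the labor force).
Civilian working-age population = 22,882 + 7,561 = 30,443.
Unemployment rate = 1,393 / 22,882 = 6.09%.
Labor force participation rate = 22,882 / 30,443 = 75.16%.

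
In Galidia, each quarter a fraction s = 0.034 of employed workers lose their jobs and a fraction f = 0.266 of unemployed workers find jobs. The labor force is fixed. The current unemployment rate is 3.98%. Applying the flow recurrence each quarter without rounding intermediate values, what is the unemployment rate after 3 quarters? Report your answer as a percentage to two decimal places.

With a fixed labor force, u_{t+1} = u_t + s·(1−u_t) − f·u_t = u_t·(1−s−f) + s.
Here 1−s−f = 0.700 and s = 0.034.
u_1 = 0.039800 × 0.700 + 0.034 = 0.061860.
u_2 = 0.061860 × 0.700 + 0.034 = 0.077302.
u_3 = 0.077302 × 0.700 + 0.034 = 0.088111.

Unemployment rate after three quarters ≈ 8.81%.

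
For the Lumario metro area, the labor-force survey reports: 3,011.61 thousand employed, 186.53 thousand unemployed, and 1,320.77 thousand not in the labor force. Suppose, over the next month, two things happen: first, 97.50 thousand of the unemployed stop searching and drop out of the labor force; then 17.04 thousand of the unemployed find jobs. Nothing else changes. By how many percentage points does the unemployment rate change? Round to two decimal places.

Initially, labor force = 3,011.61 + 186.53 = 3,198.14 thousand, so u = 186.53/3,198.14 = 5.83%.
After the first change, unemployed and labor force both fall by 97.50 → E = 3,011.61, U = 89.03, labor force = 3,100.64 thousand.
After the second change, unemployed falls and employed rises by 17.04; labor force unchanged → E = 3,028.65, U = 71.99, labor force = 3,100.64 thousand.
New unemployment rate = 71.99 / 3,100.64 = 2.32%.
Change = 2.32% − 5.83% = −3.51 percentage points.

The unemployment rate changes by −3.51 percentage points.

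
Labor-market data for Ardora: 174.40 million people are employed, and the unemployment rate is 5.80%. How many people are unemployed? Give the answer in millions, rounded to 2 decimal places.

About 10.74 million are unemployed.

Let U be the number unemployed. The labor force is E + U, and U/(E+U) = 0.0580.
So U = 0.0580 × 174.40 / (1 − 0.0580) = 10.1152 / 0.9420 ≈ 10.74 million.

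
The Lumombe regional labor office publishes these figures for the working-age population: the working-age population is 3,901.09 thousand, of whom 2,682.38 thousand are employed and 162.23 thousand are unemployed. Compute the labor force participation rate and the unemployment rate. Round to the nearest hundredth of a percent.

Labor force participation rate ≈ 72.92%; unemployment rate ≈ 5.70%.

Labor force = employed + unemployed = 2,682.38 + 162.23 = 2,844.61 thousand.
Unemployment rate = 162.23 / 2,844.61 = 5.70%.
Labor force participation rate = 2,844.61 / 3,901.09 = 72.92%.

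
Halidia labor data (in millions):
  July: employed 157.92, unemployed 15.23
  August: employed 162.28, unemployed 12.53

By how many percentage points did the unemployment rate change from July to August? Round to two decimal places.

July: labor force = 157.92 + 15.23 = 173.15; u = 15.23/173.15 = 8.80%.
August: labor force = 162.28 + 12.53 = 174.81; u = 12.53/174.81 = 7.17%.
Change = 7.17% − 8.80% = −1.63 pp.

The unemployment rate changed by −1.63 percentage points.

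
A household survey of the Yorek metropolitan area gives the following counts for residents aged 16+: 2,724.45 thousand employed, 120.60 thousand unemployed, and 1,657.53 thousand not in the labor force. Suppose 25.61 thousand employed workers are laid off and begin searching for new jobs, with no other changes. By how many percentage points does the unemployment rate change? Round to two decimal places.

The unemployment rate changes by +0.90 percentage points.

Initially, labor force = 2,724.45 + 120.60 = 2,845.05 thousand, so u = 120.60/2,845.05 = 4.24%.
After the change, employed falls and unemployed rises by 25.61; labor force unchanged → E = 2,698.84, U = 146.21, labor force = 2,845.05 thousand.
New unemployment rate = 146.21 / 2,845.05 = 5.14%.
Change = 5.14% − 4.24% = +0.90 percentage points.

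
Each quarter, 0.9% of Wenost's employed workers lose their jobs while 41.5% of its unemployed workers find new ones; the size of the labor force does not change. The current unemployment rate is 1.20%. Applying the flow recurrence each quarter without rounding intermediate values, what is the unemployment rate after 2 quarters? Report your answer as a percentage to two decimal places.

With a fixed labor force, u_{t+1} = u_t + s·(1−u_t) − f·u_t = u_t·(1−s−f) + s.
Here 1−s−f = 0.576 and s = 0.009.
u_1 = 0.012000 × 0.576 + 0.009 = 0.015912.
u_2 = 0.015912 × 0.576 + 0.009 = 0.018165.

Unemployment rate after two quarters ≈ 1.82%.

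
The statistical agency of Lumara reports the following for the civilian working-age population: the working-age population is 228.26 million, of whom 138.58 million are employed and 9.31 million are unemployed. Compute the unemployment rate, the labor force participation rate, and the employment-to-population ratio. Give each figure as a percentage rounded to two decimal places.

Unemployment rate ≈ 6.30%; labor force participation rate ≈ 64.79%; employment-population ratio ≈ 60.71%.

Labor force = employed + unemployed = 138.58 + 9.31 = 147.89 million.
Unemployment rate = 9.31 / 147.89 = 6.30%.
Labor force participation rate = 147.89 / 228.26 = 64.79%.
Employment-population ratio = 138.58 / 228.26 = 60.71%.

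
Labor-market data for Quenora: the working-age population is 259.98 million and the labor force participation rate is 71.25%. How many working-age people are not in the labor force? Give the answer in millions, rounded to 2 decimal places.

About 74.74 million are not in the labor force.

Share not in the labor force = 1 − 0.7125 = 0.2875.
Not in labor force = 0.2875 × 259.98 ≈ 74.74 million.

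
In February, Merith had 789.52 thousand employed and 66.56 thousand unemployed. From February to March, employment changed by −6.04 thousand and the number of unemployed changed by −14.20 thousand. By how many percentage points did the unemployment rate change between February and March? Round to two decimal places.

February: labor force = 789.52 + 66.56 = 856.08; u = 66.56/856.08 = 7.77%.
March: labor force = 783.48 + 52.36 = 835.84; u = 52.36/835.84 = 6.26%.
Change = 6.26% − 7.77% = −1.51 pp.

The unemployment rate changed by −1.51 percentage points.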